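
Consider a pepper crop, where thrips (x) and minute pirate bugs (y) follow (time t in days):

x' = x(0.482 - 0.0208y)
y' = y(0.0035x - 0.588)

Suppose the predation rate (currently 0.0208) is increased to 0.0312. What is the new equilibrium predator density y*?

y* ≈ 15.4

At the interior fixed point, setting dx/dt = 0 with x > 0 fixes y* = (prey growth rate)/(xy coefficient) — independent of the other coefficients.
With the change, y* = 0.482/0.0312 = 15.4; it falls from 23.2.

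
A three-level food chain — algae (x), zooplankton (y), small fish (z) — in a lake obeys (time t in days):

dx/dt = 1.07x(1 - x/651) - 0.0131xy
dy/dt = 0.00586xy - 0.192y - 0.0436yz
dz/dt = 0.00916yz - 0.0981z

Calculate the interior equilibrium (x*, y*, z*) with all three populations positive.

x* ≈ 566, y* ≈ 10.7, z* ≈ 71.6

From dz/dt = 0: 0.00916y* = 0.0981, so y* = 10.7.
From dx/dt = 0: 1.07(1 - x*/651) = 0.0131·10.7, giving x* = 651·(1 - 0.131) = 566.
From dy/dt = 0: 0.00586·566 - 0.192 = 0.0436z*, so z* = 3.12/0.0436 = 71.6.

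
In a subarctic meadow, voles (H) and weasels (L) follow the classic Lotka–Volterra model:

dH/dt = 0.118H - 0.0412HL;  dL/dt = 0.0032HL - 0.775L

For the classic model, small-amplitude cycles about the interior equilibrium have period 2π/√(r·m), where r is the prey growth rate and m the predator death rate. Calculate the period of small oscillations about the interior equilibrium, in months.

T ≈ 20.8 months

Here r = 0.118 and m = 0.775, so r·m = 0.0915.
ω = √0.0915 = 0.302 per month, hence T = 2π/ω ≈ 20.8 months.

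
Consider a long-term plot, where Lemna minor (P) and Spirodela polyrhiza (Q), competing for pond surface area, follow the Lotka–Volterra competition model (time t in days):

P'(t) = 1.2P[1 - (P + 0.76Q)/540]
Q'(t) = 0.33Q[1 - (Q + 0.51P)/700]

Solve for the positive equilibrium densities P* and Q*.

P* ≈ 13.1, Q* ≈ 693

Setting both brackets to zero gives the nullclines P + 0.76Q = 540 and 0.51P + Q = 700.
Substituting Q = 700 - 0.51P into the first: P(1 - 0.76·0.51) = 540 - 0.76·700.
So P* = 8/0.612 = 13.1, and then Q* = 700 - 0.51·13.1 = 693.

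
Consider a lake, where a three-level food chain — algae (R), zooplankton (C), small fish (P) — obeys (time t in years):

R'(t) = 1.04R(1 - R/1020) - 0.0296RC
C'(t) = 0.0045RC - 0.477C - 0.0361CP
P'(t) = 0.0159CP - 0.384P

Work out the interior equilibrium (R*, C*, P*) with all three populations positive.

From dP/dt = 0: 0.0159C* = 0.384, so C* = 24.2.
From dR/dt = 0: 1.04(1 - R*/1020) = 0.0296·24.2, giving R* = 1020·(1 - 0.687) = 319.
From dC/dt = 0: 0.0045·319 - 0.477 = 0.0361P*, so P* = 0.958/0.0361 = 26.5.

R* ≈ 319, C* ≈ 24.2, P* ≈ 26.5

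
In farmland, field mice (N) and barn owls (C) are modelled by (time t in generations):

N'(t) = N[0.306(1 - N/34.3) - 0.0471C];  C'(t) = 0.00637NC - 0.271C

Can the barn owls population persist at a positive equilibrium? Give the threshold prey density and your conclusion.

The predator equation gives dC/dt > 0 only when N > 0.271/0.00637 = 42.5.
Without the predator, N → K = 34.3. Since 34.3 < 42.5, the predator cannot invade.

Threshold N = 42.5; K < 42.5, so no, the predator goes extinct.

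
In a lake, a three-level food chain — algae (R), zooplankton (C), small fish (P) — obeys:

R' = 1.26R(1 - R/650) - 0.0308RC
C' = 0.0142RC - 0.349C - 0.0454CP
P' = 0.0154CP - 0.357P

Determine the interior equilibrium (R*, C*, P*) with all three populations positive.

R* ≈ 282, C* ≈ 23.2, P* ≈ 80.4

From dP/dt = 0: 0.0154C* = 0.357, so C* = 23.2.
From dR/dt = 0: 1.26(1 - R*/650) = 0.0308·23.2, giving R* = 650·(1 - 0.567) = 282.
From dC/dt = 0: 0.0142·282 - 0.349 = 0.0454P*, so P* = 3.65/0.0454 = 80.4.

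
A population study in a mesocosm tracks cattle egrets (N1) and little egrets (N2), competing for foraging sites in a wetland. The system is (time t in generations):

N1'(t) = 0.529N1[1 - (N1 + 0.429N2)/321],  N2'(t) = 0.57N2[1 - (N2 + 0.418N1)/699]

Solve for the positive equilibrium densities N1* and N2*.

N1* ≈ 25.7, N2* ≈ 688

Setting both brackets to zero gives the nullclines N1 + 0.429N2 = 321 and 0.418N1 + N2 = 699.
Substituting N2 = 699 - 0.418N1 into the first: N1(1 - 0.429·0.418) = 321 - 0.429·699.
So N1* = 21.1/0.821 = 25.7, and then N2* = 699 - 0.418·25.7 = 688.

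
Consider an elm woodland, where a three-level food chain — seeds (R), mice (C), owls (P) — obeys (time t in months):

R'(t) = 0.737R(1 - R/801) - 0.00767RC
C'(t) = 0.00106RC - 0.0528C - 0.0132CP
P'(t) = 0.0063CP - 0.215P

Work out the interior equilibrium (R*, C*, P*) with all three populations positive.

R* ≈ 517, C* ≈ 34.1, P* ≈ 37.5

From dP/dt = 0: 0.0063C* = 0.215, so C* = 34.1.
From dR/dt = 0: 0.737(1 - R*/801) = 0.00767·34.1, giving R* = 801·(1 - 0.355) = 517.
From dC/dt = 0: 0.00106·517 - 0.0528 = 0.0132P*, so P* = 0.495/0.0132 = 37.5.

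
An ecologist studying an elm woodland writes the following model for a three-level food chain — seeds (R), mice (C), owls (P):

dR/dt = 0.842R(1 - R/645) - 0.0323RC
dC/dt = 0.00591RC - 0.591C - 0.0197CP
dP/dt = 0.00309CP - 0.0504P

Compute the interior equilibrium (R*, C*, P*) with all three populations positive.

From dP/dt = 0: 0.00309C* = 0.0504, so C* = 16.3.
From dR/dt = 0: 0.842(1 - R*/645) = 0.0323·16.3, giving R* = 645·(1 - 0.626) = 241.
From dC/dt = 0: 0.00591·241 - 0.591 = 0.0197P*, so P* = 0.836/0.0197 = 42.4.

R* ≈ 241, C* ≈ 16.3, P* ≈ 42.4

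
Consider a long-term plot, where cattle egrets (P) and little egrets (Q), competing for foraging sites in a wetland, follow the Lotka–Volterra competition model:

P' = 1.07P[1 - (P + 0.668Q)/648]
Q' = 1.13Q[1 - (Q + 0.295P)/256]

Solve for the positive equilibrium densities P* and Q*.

P* ≈ 594, Q* ≈ 80.8

Setting both brackets to zero gives the nullclines P + 0.668Q = 648 and 0.295P + Q = 256.
Substituting Q = 256 - 0.295P into the first: P(1 - 0.668·0.295) = 648 - 0.668·256.
So P* = 477/0.803 = 594, and then Q* = 256 - 0.295·594 = 80.8.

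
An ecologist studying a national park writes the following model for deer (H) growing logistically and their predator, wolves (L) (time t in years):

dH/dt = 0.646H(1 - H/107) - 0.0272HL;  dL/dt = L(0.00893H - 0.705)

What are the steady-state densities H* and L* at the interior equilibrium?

H* ≈ 78.9, L* ≈ 6.23

From dL/dt = 0 with L > 0: 0.00893H* = 0.705, so H* = 78.9.
Substitute into dH/dt = 0: 0.646(1 - 78.9/107) = 0.0272L*.
The bracket is 0.262, giving L* = 0.169/0.0272 = 6.23.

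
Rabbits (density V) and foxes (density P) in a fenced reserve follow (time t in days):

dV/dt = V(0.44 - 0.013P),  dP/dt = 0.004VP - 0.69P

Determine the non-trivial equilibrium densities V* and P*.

Set dP/dt = 0 with P > 0: 0.004V - 0.69 = 0, so V* = 0.69/0.004 = 172.
Set dV/dt = 0 with V > 0: 0.44 - 0.013P = 0, so P* = 0.44/0.013 = 33.8.

V* ≈ 172, P* ≈ 33.8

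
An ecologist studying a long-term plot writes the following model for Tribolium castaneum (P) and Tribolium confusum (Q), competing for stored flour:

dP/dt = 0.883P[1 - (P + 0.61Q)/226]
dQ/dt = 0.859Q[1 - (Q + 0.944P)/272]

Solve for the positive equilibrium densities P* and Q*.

P* ≈ 142, Q* ≈ 138

Setting both brackets to zero gives the nullclines P + 0.61Q = 226 and 0.944P + Q = 272.
Substituting Q = 272 - 0.944P into the first: P(1 - 0.61·0.944) = 226 - 0.61·272.
So P* = 60.1/0.424 = 142, and then Q* = 272 - 0.944·142 = 138.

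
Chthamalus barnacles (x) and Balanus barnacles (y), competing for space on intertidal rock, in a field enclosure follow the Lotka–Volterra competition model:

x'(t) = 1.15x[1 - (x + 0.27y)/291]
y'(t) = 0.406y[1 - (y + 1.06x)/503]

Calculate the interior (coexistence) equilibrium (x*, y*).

x* ≈ 217, y* ≈ 273

Setting both brackets to zero gives the nullclines x + 0.27y = 291 and 1.06x + y = 503.
Substituting y = 503 - 1.06x into the first: x(1 - 0.27·1.06) = 291 - 0.27·503.
So x* = 155/0.714 = 217, and then y* = 503 - 1.06·217 = 273.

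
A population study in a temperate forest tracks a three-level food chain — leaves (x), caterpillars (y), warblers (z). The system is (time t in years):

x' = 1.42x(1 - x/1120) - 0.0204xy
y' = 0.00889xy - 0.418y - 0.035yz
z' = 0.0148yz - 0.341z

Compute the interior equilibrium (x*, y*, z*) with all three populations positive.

x* ≈ 749, y* ≈ 23, z* ≈ 178

From dz/dt = 0: 0.0148y* = 0.341, so y* = 23.
From dx/dt = 0: 1.42(1 - x*/1120) = 0.0204·23, giving x* = 1120·(1 - 0.331) = 749.
From dy/dt = 0: 0.00889·749 - 0.418 = 0.035z*, so z* = 6.24/0.035 = 178.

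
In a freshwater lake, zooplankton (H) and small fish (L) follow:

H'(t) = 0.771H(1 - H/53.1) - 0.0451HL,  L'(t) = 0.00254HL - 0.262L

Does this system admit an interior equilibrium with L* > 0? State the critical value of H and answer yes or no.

Threshold H = 103; K < 103, so no, the predator goes extinct.

The predator equation gives dL/dt > 0 only when H > 0.262/0.00254 = 103.
Without the predator, H → K = 53.1. Since 53.1 < 103, the predator cannot invade.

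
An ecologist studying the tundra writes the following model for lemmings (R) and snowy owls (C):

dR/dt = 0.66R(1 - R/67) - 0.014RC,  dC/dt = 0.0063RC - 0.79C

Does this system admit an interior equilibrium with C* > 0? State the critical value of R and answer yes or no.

The predator equation gives dC/dt > 0 only when R > 0.79/0.0063 = 125.
Without the predator, R → K = 67. Since 67 < 125, the predator cannot invade.

Threshold R = 125; K < 125, so no, the predator goes extinct.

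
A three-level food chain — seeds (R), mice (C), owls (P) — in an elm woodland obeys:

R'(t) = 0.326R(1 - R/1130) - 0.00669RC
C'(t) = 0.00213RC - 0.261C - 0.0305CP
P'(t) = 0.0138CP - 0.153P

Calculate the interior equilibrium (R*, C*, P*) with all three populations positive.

R* ≈ 873, C* ≈ 11.1, P* ≈ 52.4

From dP/dt = 0: 0.0138C* = 0.153, so C* = 11.1.
From dR/dt = 0: 0.326(1 - R*/1130) = 0.00669·11.1, giving R* = 1130·(1 - 0.228) = 873.
From dC/dt = 0: 0.00213·873 - 0.261 = 0.0305P*, so P* = 1.6/0.0305 = 52.4.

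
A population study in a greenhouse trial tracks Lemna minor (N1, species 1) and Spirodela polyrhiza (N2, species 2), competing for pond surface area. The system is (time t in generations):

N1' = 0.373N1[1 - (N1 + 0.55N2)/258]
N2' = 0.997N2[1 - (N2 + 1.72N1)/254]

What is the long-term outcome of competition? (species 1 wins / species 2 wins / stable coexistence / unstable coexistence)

Compare the nullcline intercepts: K1/α12 = 258/0.55 = 469 > K2 = 254; K2/α21 = 254/1.72 = 148 < K1 = 258.
Since the inequalities point opposite ways, species 1 can invade but species 2 cannot.

species 1 excludes species 2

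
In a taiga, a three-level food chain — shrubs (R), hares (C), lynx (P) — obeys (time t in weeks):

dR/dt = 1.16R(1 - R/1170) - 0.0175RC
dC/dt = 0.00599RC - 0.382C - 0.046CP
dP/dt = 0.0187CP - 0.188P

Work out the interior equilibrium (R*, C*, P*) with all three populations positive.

R* ≈ 993, C* ≈ 10.1, P* ≈ 121

From dP/dt = 0: 0.0187C* = 0.188, so C* = 10.1.
From dR/dt = 0: 1.16(1 - R*/1170) = 0.0175·10.1, giving R* = 1170·(1 - 0.152) = 993.
From dC/dt = 0: 0.00599·993 - 0.382 = 0.046P*, so P* = 5.56/0.046 = 121.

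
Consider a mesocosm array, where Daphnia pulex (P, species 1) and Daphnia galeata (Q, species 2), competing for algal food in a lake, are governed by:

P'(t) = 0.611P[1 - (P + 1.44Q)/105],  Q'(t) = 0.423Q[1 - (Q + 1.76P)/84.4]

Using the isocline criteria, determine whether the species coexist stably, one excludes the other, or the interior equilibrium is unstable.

unstable coexistence (outcome depends on initial conditions)

Compare the nullcline intercepts: K1/α12 = 105/1.44 = 72.9 < K2 = 84.4; K2/α21 = 84.4/1.76 = 48 < K1 = 105.
Since both are reversed, neither can invade when rare; the interior point is a saddle.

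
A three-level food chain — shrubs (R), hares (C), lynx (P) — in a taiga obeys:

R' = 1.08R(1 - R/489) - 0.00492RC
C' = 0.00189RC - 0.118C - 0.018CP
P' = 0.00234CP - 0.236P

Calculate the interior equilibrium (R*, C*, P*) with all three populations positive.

From dP/dt = 0: 0.00234C* = 0.236, so C* = 101.
From dR/dt = 0: 1.08(1 - R*/489) = 0.00492·101, giving R* = 489·(1 - 0.459) = 264.
From dC/dt = 0: 0.00189·264 - 0.118 = 0.018P*, so P* = 0.382/0.018 = 21.2.

R* ≈ 264, C* ≈ 101, P* ≈ 21.2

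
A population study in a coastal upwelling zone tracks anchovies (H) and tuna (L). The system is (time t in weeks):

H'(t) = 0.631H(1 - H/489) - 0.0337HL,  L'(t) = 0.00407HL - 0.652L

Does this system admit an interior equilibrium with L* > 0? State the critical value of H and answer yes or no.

Threshold H = 160; K > 160, so yes, the predator persists.

The predator equation gives dL/dt > 0 only when H > 0.652/0.00407 = 160.
Without the predator, H → K = 489. Since 489 > 160, the predator can invade and persist.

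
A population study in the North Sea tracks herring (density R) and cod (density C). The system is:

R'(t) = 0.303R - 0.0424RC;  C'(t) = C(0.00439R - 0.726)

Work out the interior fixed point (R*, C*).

R* ≈ 165, C* ≈ 7.15

Set dC/dt = 0 with C > 0: 0.00439R - 0.726 = 0, so R* = 0.726/0.00439 = 165.
Set dR/dt = 0 with R > 0: 0.303 - 0.0424C = 0, so C* = 0.303/0.0424 = 7.15.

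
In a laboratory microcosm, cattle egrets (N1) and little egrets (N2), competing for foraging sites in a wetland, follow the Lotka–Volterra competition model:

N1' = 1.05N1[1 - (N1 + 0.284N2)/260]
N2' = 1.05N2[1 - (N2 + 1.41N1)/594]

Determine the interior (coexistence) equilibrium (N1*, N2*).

Setting both brackets to zero gives the nullclines N1 + 0.284N2 = 260 and 1.41N1 + N2 = 594.
Substituting N2 = 594 - 1.41N1 into the first: N1(1 - 0.284·1.41) = 260 - 0.284·594.
So N1* = 91.3/0.6 = 152, and then N2* = 594 - 1.41·152 = 379.

N1* ≈ 152, N2* ≈ 379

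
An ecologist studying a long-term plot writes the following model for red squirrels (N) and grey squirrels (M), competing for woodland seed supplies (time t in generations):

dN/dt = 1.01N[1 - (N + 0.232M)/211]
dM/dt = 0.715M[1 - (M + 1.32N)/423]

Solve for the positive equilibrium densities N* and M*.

N* ≈ 163, M* ≈ 208

Setting both brackets to zero gives the nullclines N + 0.232M = 211 and 1.32N + M = 423.
Substituting M = 423 - 1.32N into the first: N(1 - 0.232·1.32) = 211 - 0.232·423.
So N* = 113/0.694 = 163, and then M* = 423 - 1.32·163 = 208.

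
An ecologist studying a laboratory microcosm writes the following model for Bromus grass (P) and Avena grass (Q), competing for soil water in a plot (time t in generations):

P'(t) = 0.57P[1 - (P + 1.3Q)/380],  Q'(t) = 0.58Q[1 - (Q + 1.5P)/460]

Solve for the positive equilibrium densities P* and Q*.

P* ≈ 229, Q* ≈ 116

Setting both brackets to zero gives the nullclines P + 1.3Q = 380 and 1.5P + Q = 460.
Substituting Q = 460 - 1.5P into the first: P(1 - 1.3·1.5) = 380 - 1.3·460.
So P* = -218/-0.95 = 229, and then Q* = 460 - 1.5·229 = 116.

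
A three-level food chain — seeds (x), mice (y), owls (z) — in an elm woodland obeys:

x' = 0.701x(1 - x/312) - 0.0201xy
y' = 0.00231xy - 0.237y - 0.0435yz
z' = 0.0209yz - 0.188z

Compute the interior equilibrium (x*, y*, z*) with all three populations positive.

From dz/dt = 0: 0.0209y* = 0.188, so y* = 9.
From dx/dt = 0: 0.701(1 - x*/312) = 0.0201·9, giving x* = 312·(1 - 0.258) = 232.
From dy/dt = 0: 0.00231·232 - 0.237 = 0.0435z*, so z* = 0.298/0.0435 = 6.85.

x* ≈ 232, y* ≈ 9, z* ≈ 6.85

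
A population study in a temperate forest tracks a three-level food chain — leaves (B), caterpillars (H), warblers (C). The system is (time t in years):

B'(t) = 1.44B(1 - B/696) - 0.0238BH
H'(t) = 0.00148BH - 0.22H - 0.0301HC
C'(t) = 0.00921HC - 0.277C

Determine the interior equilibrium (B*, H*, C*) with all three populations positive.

B* ≈ 350, H* ≈ 30.1, C* ≈ 9.9

From dC/dt = 0: 0.00921H* = 0.277, so H* = 30.1.
From dB/dt = 0: 1.44(1 - B*/696) = 0.0238·30.1, giving B* = 696·(1 - 0.497) = 350.
From dH/dt = 0: 0.00148·350 - 0.22 = 0.0301C*, so C* = 0.298/0.0301 = 9.9.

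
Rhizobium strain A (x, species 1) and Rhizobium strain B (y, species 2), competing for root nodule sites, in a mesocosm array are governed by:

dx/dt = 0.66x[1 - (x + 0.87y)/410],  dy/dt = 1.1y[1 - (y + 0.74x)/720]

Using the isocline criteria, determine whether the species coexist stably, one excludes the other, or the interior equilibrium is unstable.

species 2 excludes species 1

Compare the nullcline intercepts: K1/α12 = 410/0.87 = 471 < K2 = 720; K2/α21 = 720/0.74 = 973 > K1 = 410.
Since the inequalities point opposite ways, species 2 can invade but species 1 cannot.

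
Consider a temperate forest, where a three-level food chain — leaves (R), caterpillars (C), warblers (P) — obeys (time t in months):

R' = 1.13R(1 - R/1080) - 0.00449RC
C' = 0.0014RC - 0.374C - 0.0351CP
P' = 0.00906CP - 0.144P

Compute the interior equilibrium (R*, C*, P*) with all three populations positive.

R* ≈ 1010, C* ≈ 15.9, P* ≈ 29.7

From dP/dt = 0: 0.00906C* = 0.144, so C* = 15.9.
From dR/dt = 0: 1.13(1 - R*/1080) = 0.00449·15.9, giving R* = 1080·(1 - 0.0632) = 1010.
From dC/dt = 0: 0.0014·1010 - 0.374 = 0.0351P*, so P* = 1.04/0.0351 = 29.7.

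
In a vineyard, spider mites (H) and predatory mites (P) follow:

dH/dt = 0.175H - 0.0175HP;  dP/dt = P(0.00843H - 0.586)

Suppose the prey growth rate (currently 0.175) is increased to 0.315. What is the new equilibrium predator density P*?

At the interior fixed point, setting dH/dt = 0 with H > 0 fixes P* = (prey growth rate)/(HP coefficient) — independent of the other coefficients.
With the change, P* = 0.315/0.0175 = 18; it rises from 10.

P* ≈ 18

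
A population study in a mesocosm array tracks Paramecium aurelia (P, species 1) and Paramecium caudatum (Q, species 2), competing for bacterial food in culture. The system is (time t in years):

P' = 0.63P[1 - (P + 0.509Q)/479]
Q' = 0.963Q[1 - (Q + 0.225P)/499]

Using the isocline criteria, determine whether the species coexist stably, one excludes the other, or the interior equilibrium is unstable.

Compare the nullcline intercepts: K1/α12 = 479/0.509 = 941 > K2 = 499; K2/α21 = 499/0.225 = 2220 > K1 = 479.
Since both inequalities hold, each species can invade when rare, so the interior equilibrium is stable.

stable coexistence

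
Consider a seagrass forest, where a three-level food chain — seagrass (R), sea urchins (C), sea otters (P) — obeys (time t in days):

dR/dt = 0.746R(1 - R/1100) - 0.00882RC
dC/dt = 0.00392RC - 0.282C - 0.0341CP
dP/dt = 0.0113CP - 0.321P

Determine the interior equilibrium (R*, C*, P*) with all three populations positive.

R* ≈ 731, C* ≈ 28.4, P* ≈ 75.7

From dP/dt = 0: 0.0113C* = 0.321, so C* = 28.4.
From dR/dt = 0: 0.746(1 - R*/1100) = 0.00882·28.4, giving R* = 1100·(1 - 0.336) = 731.
From dC/dt = 0: 0.00392·731 - 0.282 = 0.0341P*, so P* = 2.58/0.0341 = 75.7.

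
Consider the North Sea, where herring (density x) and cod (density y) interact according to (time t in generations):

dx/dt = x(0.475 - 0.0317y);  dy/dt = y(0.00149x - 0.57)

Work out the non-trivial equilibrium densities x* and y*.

x* ≈ 383, y* ≈ 15

Set dy/dt = 0 with y > 0: 0.00149x - 0.57 = 0, so x* = 0.57/0.00149 = 383.
Set dx/dt = 0 with x > 0: 0.475 - 0.0317y = 0, so y* = 0.475/0.0317 = 15.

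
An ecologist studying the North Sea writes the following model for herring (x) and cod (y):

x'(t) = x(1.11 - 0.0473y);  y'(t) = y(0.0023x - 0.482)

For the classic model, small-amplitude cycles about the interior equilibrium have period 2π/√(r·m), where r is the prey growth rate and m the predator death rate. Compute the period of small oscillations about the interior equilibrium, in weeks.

Here r = 1.11 and m = 0.482, so r·m = 0.535.
ω = √0.535 = 0.731 per week, hence T = 2π/ω ≈ 8.59 weeks.

T ≈ 8.59 weeks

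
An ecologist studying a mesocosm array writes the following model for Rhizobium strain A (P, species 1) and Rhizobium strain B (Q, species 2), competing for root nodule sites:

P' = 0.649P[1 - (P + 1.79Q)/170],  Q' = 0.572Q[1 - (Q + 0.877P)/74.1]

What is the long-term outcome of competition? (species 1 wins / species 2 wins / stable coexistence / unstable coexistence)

Compare the nullcline intercepts: K1/α12 = 170/1.79 = 95 > K2 = 74.1; K2/α21 = 74.1/0.877 = 84.5 < K1 = 170.
Since the inequalities point opposite ways, species 1 can invade but species 2 cannot.

species 1 excludes species 2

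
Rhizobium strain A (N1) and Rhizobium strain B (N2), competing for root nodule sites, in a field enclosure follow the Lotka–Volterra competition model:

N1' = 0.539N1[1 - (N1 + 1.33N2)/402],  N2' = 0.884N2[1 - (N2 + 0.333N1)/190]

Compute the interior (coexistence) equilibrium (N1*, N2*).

Setting both brackets to zero gives the nullclines N1 + 1.33N2 = 402 and 0.333N1 + N2 = 190.
Substituting N2 = 190 - 0.333N1 into the first: N1(1 - 1.33·0.333) = 402 - 1.33·190.
So N1* = 149/0.557 = 268, and then N2* = 190 - 0.333·268 = 101.

N1* ≈ 268, N2* ≈ 101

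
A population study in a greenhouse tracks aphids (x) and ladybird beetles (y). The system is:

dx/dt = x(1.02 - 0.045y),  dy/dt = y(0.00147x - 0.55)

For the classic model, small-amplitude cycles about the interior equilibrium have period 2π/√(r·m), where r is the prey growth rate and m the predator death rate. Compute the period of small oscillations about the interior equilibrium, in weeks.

Here r = 1.02 and m = 0.55, so r·m = 0.561.
ω = √0.561 = 0.749 per week, hence T = 2π/ω ≈ 8.39 weeks.

T ≈ 8.39 weeks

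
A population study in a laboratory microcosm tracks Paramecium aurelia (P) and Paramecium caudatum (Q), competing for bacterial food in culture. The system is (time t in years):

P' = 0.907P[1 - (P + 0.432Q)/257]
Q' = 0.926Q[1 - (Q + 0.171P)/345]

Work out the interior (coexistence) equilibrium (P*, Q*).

P* ≈ 117, Q* ≈ 325

Setting both brackets to zero gives the nullclines P + 0.432Q = 257 and 0.171P + Q = 345.
Substituting Q = 345 - 0.171P into the first: P(1 - 0.432·0.171) = 257 - 0.432·345.
So P* = 108/0.926 = 117, and then Q* = 345 - 0.171·117 = 325.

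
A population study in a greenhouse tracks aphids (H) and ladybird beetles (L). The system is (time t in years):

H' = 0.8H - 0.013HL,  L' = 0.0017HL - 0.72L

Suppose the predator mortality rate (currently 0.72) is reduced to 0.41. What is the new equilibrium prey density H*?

At the interior fixed point, setting dL/dt = 0 with L > 0 fixes H* = (predator death rate)/(HL coefficient) — independent of the other coefficients.
With the change, H* = 0.41/0.0017 = 241; it falls from 424.

H* ≈ 241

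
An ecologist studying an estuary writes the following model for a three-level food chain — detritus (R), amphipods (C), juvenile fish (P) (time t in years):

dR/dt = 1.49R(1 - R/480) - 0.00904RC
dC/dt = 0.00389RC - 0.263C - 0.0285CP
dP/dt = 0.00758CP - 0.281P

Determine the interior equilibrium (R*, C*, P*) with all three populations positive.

R* ≈ 372, C* ≈ 37.1, P* ≈ 41.6

From dP/dt = 0: 0.00758C* = 0.281, so C* = 37.1.
From dR/dt = 0: 1.49(1 - R*/480) = 0.00904·37.1, giving R* = 480·(1 - 0.225) = 372.
From dC/dt = 0: 0.00389·372 - 0.263 = 0.0285P*, so P* = 1.18/0.0285 = 41.6.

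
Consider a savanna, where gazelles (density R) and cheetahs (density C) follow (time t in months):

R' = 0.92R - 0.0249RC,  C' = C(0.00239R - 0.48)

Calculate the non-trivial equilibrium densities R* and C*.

R* ≈ 201, C* ≈ 36.9

Set dC/dt = 0 with C > 0: 0.00239R - 0.48 = 0, so R* = 0.48/0.00239 = 201.
Set dR/dt = 0 with R > 0: 0.92 - 0.0249C = 0, so C* = 0.92/0.0249 = 36.9.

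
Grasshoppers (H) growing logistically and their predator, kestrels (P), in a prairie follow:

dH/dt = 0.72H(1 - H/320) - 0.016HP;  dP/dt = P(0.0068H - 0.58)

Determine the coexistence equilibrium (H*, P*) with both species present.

From dP/dt = 0 with P > 0: 0.0068H* = 0.58, so H* = 85.3.
Substitute into dH/dt = 0: 0.72(1 - 85.3/320) = 0.016P*.
The bracket is 0.733, giving P* = 0.528/0.016 = 33.

H* ≈ 85.3, P* ≈ 33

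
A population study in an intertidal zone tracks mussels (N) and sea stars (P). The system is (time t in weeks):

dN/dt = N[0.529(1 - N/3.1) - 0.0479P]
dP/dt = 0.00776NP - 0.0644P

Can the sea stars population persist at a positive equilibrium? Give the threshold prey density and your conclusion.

The predator equation gives dP/dt > 0 only when N > 0.0644/0.00776 = 8.3.
Without the predator, N → K = 3.1. Since 3.1 < 8.3, the predator cannot invade.

Threshold N = 8.3; K < 8.3, so no, the predator goes extinct.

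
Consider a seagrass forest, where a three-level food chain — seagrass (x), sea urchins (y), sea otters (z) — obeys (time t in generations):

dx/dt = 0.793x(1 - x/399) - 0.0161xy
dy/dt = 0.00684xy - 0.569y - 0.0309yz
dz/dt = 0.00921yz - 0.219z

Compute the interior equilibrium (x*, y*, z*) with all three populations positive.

From dz/dt = 0: 0.00921y* = 0.219, so y* = 23.8.
From dx/dt = 0: 0.793(1 - x*/399) = 0.0161·23.8, giving x* = 399·(1 - 0.483) = 206.
From dy/dt = 0: 0.00684·206 - 0.569 = 0.0309z*, so z* = 0.843/0.0309 = 27.3.

x* ≈ 206, y* ≈ 23.8, z* ≈ 27.3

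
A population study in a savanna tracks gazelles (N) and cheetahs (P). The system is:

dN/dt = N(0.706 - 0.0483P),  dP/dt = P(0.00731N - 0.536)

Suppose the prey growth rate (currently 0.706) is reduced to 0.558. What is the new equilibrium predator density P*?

P* ≈ 11.6

At the interior fixed point, setting dN/dt = 0 with N > 0 fixes P* = (prey growth rate)/(NP coefficient) — independent of the other coefficients.
With the change, P* = 0.558/0.0483 = 11.6; it falls from 14.6.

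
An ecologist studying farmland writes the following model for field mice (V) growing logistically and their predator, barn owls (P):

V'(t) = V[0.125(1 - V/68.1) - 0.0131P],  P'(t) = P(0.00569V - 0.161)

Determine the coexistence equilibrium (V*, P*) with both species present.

V* ≈ 28.3, P* ≈ 5.58

From dP/dt = 0 with P > 0: 0.00569V* = 0.161, so V* = 28.3.
Substitute into dV/dt = 0: 0.125(1 - 28.3/68.1) = 0.0131P*.
The bracket is 0.585, giving P* = 0.0731/0.0131 = 5.58.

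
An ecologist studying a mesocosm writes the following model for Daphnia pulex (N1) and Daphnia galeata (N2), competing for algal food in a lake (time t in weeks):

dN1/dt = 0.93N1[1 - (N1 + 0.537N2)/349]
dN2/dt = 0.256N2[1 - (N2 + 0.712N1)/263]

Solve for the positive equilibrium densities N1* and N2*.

N1* ≈ 336, N2* ≈ 23.5

Setting both brackets to zero gives the nullclines N1 + 0.537N2 = 349 and 0.712N1 + N2 = 263.
Substituting N2 = 263 - 0.712N1 into the first: N1(1 - 0.537·0.712) = 349 - 0.537·263.
So N1* = 208/0.618 = 336, and then N2* = 263 - 0.712·336 = 23.5.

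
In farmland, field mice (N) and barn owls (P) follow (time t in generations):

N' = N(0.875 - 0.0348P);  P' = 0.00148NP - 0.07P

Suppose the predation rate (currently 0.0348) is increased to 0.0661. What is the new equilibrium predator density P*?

P* ≈ 13.2

At the interior fixed point, setting dN/dt = 0 with N > 0 fixes P* = (prey growth rate)/(NP coefficient) — independent of the other coefficients.
With the change, P* = 0.875/0.0661 = 13.2; it falls from 25.1.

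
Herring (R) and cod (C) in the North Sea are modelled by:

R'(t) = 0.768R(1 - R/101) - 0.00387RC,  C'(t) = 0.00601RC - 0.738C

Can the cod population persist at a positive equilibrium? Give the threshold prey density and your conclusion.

The predator equation gives dC/dt > 0 only when R > 0.738/0.00601 = 123.
Without the predator, R → K = 101. Since 101 < 123, the predator cannot invade.

Threshold R = 123; K < 123, so no, the predator goes extinct.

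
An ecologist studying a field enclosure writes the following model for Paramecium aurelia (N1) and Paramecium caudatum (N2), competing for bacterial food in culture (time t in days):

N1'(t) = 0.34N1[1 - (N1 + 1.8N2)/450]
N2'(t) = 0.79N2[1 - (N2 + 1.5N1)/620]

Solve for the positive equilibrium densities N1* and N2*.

N1* ≈ 392, N2* ≈ 32.4

Setting both brackets to zero gives the nullclines N1 + 1.8N2 = 450 and 1.5N1 + N2 = 620.
Substituting N2 = 620 - 1.5N1 into the first: N1(1 - 1.8·1.5) = 450 - 1.8·620.
So N1* = -666/-1.7 = 392, and then N2* = 620 - 1.5·392 = 32.4.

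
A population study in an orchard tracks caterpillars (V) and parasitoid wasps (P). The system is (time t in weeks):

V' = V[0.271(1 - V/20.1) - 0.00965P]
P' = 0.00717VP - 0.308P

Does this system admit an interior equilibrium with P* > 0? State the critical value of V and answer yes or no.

The predator equation gives dP/dt > 0 only when V > 0.308/0.00717 = 43.
Without the predator, V → K = 20.1. Since 20.1 < 43, the predator cannot invade.

Threshold V = 43; K < 43, so no, the predator goes extinct.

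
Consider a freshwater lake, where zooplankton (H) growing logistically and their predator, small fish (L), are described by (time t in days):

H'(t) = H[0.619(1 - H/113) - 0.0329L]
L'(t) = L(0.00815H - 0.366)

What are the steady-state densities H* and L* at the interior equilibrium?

From dL/dt = 0 with L > 0: 0.00815H* = 0.366, so H* = 44.9.
Substitute into dH/dt = 0: 0.619(1 - 44.9/113) = 0.0329L*.
The bracket is 0.603, giving L* = 0.373/0.0329 = 11.3.

H* ≈ 44.9, L* ≈ 11.3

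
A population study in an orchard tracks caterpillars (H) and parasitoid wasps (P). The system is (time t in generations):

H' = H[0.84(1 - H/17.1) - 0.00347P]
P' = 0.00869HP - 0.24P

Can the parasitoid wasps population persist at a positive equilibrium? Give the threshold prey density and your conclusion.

The predator equation gives dP/dt > 0 only when H > 0.24/0.00869 = 27.6.
Without the predator, H → K = 17.1. Since 17.1 < 27.6, the predator cannot invade.

Threshold H = 27.6; K < 27.6, so no, the predator goes extinct.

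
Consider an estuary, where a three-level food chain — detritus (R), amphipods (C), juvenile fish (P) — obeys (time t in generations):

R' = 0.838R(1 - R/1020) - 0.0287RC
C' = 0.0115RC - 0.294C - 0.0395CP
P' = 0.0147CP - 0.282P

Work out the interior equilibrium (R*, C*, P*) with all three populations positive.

From dP/dt = 0: 0.0147C* = 0.282, so C* = 19.2.
From dR/dt = 0: 0.838(1 - R*/1020) = 0.0287·19.2, giving R* = 1020·(1 - 0.657) = 350.
From dC/dt = 0: 0.0115·350 - 0.294 = 0.0395P*, so P* = 3.73/0.0395 = 94.4.

R* ≈ 350, C* ≈ 19.2, P* ≈ 94.4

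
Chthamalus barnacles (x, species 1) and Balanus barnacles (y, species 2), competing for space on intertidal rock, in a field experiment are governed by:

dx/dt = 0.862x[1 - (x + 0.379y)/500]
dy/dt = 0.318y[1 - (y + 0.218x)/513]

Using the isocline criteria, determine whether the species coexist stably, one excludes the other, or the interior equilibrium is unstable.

Compare the nullcline intercepts: K1/α12 = 500/0.379 = 1320 > K2 = 513; K2/α21 = 513/0.218 = 2350 > K1 = 500.
Since both inequalities hold, each species can invade when rare, so the interior equilibrium is stable.

stable coexistence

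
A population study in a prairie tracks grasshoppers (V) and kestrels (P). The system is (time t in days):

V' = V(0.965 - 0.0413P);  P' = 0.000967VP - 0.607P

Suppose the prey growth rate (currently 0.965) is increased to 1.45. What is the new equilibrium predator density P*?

At the interior fixed point, setting dV/dt = 0 with V > 0 fixes P* = (prey growth rate)/(VP coefficient) — independent of the other coefficients.
With the change, P* = 1.45/0.0413 = 35.1; it rises from 23.4.

P* ≈ 35.1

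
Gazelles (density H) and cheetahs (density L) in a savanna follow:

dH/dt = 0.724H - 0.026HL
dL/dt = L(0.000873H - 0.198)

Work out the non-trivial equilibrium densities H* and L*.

Set dL/dt = 0 with L > 0: 0.000873H - 0.198 = 0, so H* = 0.198/0.000873 = 227.
Set dH/dt = 0 with H > 0: 0.724 - 0.026L = 0, so L* = 0.724/0.026 = 27.8.

H* ≈ 227, L* ≈ 27.8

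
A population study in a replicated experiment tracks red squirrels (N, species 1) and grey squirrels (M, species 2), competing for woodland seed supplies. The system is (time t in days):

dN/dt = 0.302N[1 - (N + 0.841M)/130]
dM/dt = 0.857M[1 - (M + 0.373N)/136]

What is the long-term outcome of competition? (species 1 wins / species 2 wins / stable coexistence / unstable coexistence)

Compare the nullcline intercepts: K1/α12 = 130/0.841 = 155 > K2 = 136; K2/α21 = 136/0.373 = 365 > K1 = 130.
Since both inequalities hold, each species can invade when rare, so the interior equilibrium is stable.

stable coexistence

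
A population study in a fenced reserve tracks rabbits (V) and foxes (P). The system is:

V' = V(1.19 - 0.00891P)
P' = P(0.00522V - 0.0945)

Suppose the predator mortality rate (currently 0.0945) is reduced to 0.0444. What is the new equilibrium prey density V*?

V* ≈ 8.51

At the interior fixed point, setting dP/dt = 0 with P > 0 fixes V* = (predator death rate)/(VP coefficient) — independent of the other coefficients.
With the change, V* = 0.0444/0.00522 = 8.51; it falls from 18.1.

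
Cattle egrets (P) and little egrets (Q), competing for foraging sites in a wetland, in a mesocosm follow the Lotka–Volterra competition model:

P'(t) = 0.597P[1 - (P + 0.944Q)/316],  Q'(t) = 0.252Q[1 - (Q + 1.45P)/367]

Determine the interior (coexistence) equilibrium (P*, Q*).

Setting both brackets to zero gives the nullclines P + 0.944Q = 316 and 1.45P + Q = 367.
Substituting Q = 367 - 1.45P into the first: P(1 - 0.944·1.45) = 316 - 0.944·367.
So P* = -30.4/-0.369 = 82.6, and then Q* = 367 - 1.45·82.6 = 247.

P* ≈ 82.6, Q* ≈ 247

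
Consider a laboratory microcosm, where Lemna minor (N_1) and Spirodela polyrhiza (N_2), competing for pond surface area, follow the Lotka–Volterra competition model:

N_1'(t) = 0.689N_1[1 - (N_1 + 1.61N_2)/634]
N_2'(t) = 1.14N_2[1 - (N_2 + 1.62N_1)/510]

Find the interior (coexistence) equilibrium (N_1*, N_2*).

Setting both brackets to zero gives the nullclines N_1 + 1.61N_2 = 634 and 1.62N_1 + N_2 = 510.
Substituting N_2 = 510 - 1.62N_1 into the first: N_1(1 - 1.61·1.62) = 634 - 1.61·510.
So N_1* = -187/-1.61 = 116, and then N_2* = 510 - 1.62·116 = 322.

N_1* ≈ 116, N_2* ≈ 322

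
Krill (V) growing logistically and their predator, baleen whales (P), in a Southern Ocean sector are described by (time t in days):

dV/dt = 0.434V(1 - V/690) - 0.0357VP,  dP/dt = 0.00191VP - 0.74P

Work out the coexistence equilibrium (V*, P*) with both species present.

V* ≈ 387, P* ≈ 5.33

From dP/dt = 0 with P > 0: 0.00191V* = 0.74, so V* = 387.
Substitute into dV/dt = 0: 0.434(1 - 387/690) = 0.0357P*.
The bracket is 0.439, giving P* = 0.19/0.0357 = 5.33.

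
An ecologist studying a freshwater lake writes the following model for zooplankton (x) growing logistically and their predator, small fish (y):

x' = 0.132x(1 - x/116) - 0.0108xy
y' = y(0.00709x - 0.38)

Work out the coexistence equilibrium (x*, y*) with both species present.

x* ≈ 53.6, y* ≈ 6.58

From dy/dt = 0 with y > 0: 0.00709x* = 0.38, so x* = 53.6.
Substitute into dx/dt = 0: 0.132(1 - 53.6/116) = 0.0108y*.
The bracket is 0.538, giving y* = 0.071/0.0108 = 6.58.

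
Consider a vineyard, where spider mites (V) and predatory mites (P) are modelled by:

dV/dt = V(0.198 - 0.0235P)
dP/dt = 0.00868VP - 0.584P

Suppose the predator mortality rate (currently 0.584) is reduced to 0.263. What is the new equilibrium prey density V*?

V* ≈ 30.3

At the interior fixed point, setting dP/dt = 0 with P > 0 fixes V* = (predator death rate)/(VP coefficient) — independent of the other coefficients.
With the change, V* = 0.263/0.00868 = 30.3; it falls from 67.3.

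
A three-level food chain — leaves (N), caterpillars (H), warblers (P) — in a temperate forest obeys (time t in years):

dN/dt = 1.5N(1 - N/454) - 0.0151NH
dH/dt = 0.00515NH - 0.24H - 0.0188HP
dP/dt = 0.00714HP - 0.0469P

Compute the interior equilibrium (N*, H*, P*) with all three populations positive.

N* ≈ 424, H* ≈ 6.57, P* ≈ 103

From dP/dt = 0: 0.00714H* = 0.0469, so H* = 6.57.
From dN/dt = 0: 1.5(1 - N*/454) = 0.0151·6.57, giving N* = 454·(1 - 0.0661) = 424.
From dH/dt = 0: 0.00515·424 - 0.24 = 0.0188P*, so P* = 1.94/0.0188 = 103.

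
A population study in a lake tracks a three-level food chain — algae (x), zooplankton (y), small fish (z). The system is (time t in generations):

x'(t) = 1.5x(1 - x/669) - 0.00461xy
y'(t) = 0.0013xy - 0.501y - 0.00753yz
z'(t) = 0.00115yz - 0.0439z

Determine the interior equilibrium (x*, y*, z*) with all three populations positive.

x* ≈ 591, y* ≈ 38.2, z* ≈ 35.4

From dz/dt = 0: 0.00115y* = 0.0439, so y* = 38.2.
From dx/dt = 0: 1.5(1 - x*/669) = 0.00461·38.2, giving x* = 669·(1 - 0.117) = 591.
From dy/dt = 0: 0.0013·591 - 0.501 = 0.00753z*, so z* = 0.267/0.00753 = 35.4.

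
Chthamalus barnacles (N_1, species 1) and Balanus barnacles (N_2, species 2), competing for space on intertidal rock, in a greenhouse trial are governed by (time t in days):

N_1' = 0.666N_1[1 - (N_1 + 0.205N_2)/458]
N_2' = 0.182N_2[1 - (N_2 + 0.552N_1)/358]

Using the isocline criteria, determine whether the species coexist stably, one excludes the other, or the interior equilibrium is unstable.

stable coexistence

Compare the nullcline intercepts: K1/α12 = 458/0.205 = 2230 > K2 = 358; K2/α21 = 358/0.552 = 649 > K1 = 458.
Since both inequalities hold, each species can invade when rare, so the interior equilibrium is stable.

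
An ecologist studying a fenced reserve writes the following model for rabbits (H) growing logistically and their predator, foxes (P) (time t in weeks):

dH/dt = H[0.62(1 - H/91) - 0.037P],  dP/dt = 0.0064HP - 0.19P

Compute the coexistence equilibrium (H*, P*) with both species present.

From dP/dt = 0 with P > 0: 0.0064H* = 0.19, so H* = 29.7.
Substitute into dH/dt = 0: 0.62(1 - 29.7/91) = 0.037P*.
The bracket is 0.674, giving P* = 0.418/0.037 = 11.3.

H* ≈ 29.7, P* ≈ 11.3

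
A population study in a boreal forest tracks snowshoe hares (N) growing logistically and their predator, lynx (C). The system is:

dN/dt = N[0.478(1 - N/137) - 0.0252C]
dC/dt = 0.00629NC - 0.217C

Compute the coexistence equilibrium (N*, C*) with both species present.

N* ≈ 34.5, C* ≈ 14.2

From dC/dt = 0 with C > 0: 0.00629N* = 0.217, so N* = 34.5.
Substitute into dN/dt = 0: 0.478(1 - 34.5/137) = 0.0252C*.
The bracket is 0.748, giving C* = 0.358/0.0252 = 14.2.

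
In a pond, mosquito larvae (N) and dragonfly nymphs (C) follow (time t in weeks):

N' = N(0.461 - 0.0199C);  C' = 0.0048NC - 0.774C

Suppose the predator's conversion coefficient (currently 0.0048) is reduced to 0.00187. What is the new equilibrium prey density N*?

N* ≈ 414

At the interior fixed point, setting dC/dt = 0 with C > 0 fixes N* = (predator death rate)/(NC coefficient) — independent of the other coefficients.
With the change, N* = 0.774/0.00187 = 414; it rises from 161.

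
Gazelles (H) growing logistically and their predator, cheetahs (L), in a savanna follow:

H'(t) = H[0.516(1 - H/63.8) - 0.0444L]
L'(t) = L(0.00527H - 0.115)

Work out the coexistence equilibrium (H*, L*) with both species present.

From dL/dt = 0 with L > 0: 0.00527H* = 0.115, so H* = 21.8.
Substitute into dH/dt = 0: 0.516(1 - 21.8/63.8) = 0.0444L*.
The bracket is 0.658, giving L* = 0.34/0.0444 = 7.65.

H* ≈ 21.8, L* ≈ 7.65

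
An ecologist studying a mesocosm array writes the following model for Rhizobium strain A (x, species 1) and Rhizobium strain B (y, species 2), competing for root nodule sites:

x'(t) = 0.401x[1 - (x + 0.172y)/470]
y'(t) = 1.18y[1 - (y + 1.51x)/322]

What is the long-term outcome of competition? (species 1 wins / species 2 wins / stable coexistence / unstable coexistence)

Compare the nullcline intercepts: K1/α12 = 470/0.172 = 2730 > K2 = 322; K2/α21 = 322/1.51 = 213 < K1 = 470.
Since the inequalities point opposite ways, species 1 can invade but species 2 cannot.

species 1 excludes species 2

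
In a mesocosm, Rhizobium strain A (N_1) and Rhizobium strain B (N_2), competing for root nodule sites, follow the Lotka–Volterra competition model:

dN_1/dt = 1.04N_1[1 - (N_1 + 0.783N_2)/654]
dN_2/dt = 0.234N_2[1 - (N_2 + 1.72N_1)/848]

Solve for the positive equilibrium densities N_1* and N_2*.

Setting both brackets to zero gives the nullclines N_1 + 0.783N_2 = 654 and 1.72N_1 + N_2 = 848.
Substituting N_2 = 848 - 1.72N_1 into the first: N_1(1 - 0.783·1.72) = 654 - 0.783·848.
So N_1* = -9.98/-0.347 = 28.8, and then N_2* = 848 - 1.72·28.8 = 798.

N_1* ≈ 28.8, N_2* ≈ 798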